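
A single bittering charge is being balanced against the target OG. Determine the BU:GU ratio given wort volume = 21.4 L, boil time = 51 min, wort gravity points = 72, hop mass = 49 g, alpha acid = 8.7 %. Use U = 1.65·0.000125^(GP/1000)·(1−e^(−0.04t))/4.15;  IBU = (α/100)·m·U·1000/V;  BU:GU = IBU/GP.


U = 1.65·0.000125^(72/1000)·(1−e^(−0.04·51))/4.15 = 0.1811
IBU = (8.7/100)·49·0.1811·1000/21.4 = 36.0761
BU:GU = 36.0761/72

0.5011


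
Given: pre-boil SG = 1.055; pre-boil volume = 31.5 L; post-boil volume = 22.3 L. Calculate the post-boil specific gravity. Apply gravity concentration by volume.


SG_post = 1 + (SG_pre − 1)·V_pre/V_post
pts_pre = (1.055 − 1)·1000 = 55.0000
pts_post = 55.0000·31.5/22.3 = 77.6906
SG_post = 1 + 77.6906/1000

1.0777


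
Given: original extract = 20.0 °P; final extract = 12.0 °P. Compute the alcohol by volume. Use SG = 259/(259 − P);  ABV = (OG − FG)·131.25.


OG = 259/(259 − 20.0) = 1.0837
FG = 259/(259 − 12.0) = 1.0486
ABV = (1.0837 − 1.0486)·131.25

4.6067 % ABV


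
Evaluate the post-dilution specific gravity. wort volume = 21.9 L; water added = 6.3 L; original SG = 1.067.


SG_new = 1 + (SG_old − 1)·V_old/(V_old + V_water)
pts = (1.067 − 1)·1000·21.9/(21.9 + 6.3) = 52.0319
SG_new = 1 + 52.0319/1000

1.0520


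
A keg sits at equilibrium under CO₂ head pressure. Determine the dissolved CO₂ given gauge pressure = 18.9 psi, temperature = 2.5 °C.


vols = (P + 14.695)·(0.01821 + 0.09011·e^(−0.04·T))
vols = (18.9 + 14.695)·(0.01821 + 0.09011·e^(−0.04·2.5))

3.3509 volumes


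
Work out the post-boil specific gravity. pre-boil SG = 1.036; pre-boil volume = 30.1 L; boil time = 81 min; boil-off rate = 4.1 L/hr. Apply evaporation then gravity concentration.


V_post = V_pre − rate·(t/60);  SG_post = 1 + (SG_pre−1)·V_pre/V_post
V_post = 30.1 − 4.1·(81/60) = 24.5650
SG_post = 1 + (1.036 − 1)·30.1/24.5650

1.0441


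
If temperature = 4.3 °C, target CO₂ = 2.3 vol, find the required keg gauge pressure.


psi = vols/(0.01821 + 0.09011·e^(−0.04·T)) − 14.695
psi = 2.3/(0.01821 + 0.09011·e^(−0.04·4.3)) − 14.695

9.7521 psi


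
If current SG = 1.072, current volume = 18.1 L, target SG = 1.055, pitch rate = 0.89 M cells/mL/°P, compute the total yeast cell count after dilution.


V_w = V·((SG_c−1)/(SG_t−1)−1);  °P = 259 − 259/SG_t;  cells = rate·(V+V_w)·°P
V_w = 18.1·((1.072−1)/(1.055−1)−1) = 5.5945
V_final = 18.1 + 5.5945 = 23.6945
°P = 259 − 259/1.055 = 13.5024
cells = 0.89·23.6945·13.5024

284.7399 billion cells


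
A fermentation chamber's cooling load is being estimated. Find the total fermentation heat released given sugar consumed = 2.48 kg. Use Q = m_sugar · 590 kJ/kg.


Q = 2.48 · 590

1463.2000 kJ


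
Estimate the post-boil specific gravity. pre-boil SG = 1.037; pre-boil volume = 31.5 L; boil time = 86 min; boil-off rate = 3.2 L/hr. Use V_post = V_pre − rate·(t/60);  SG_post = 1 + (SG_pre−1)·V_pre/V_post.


V_post = 31.5 − 3.2·(86/60) = 26.9133
SG_post = 1 + (1.037 − 1)·31.5/26.9133

1.0433


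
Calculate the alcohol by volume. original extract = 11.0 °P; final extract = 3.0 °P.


SG = 259/(259 − P);  ABV = (OG − FG)·131.25
OG = 259/(259 − 11.0) = 1.0444
FG = 259/(259 − 3.0) = 1.0117
ABV = (1.0444 − 1.0117)·131.25

4.2835 % ABV


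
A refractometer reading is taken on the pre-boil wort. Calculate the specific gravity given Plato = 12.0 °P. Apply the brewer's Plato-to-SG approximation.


SG = 259/(259 − P)
SG = 259/(259 − 12.0)

1.0486


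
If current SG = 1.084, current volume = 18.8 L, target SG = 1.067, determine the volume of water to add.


V_water = V·((SG_curr − 1)/(SG_target − 1) − 1)
V_water = 18.8·((1.084 − 1)/(1.067 − 1) − 1)

4.7701 L


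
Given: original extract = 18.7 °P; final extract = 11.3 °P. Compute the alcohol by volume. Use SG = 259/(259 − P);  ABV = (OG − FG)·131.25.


OG = 259/(259 − 18.7) = 1.0778
FG = 259/(259 − 11.3) = 1.0456
ABV = (1.0778 − 1.0456)·131.25

4.2262 % ABV


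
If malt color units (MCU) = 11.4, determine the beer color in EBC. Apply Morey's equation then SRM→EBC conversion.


SRM = 1.4922·MCU^0.6859;  EBC = SRM·1.97
SRM = 1.4922·11.4^0.6859 = 7.9206
EBC = 7.9206·1.97

15.6036 EBC


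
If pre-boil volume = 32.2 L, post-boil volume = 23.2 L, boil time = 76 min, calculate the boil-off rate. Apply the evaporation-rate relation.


rate = (V_pre − V_post) / (t_min/60)
rate = (32.2 − 23.2) / (76/60)

7.1053 L/hr


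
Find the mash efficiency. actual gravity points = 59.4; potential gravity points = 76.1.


efficiency = actual / potential × 100
efficiency = 59.4 / 76.1 × 100

78.0552 %


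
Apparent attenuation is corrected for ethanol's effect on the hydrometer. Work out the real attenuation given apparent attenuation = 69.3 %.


RA = AA · 0.8192
RA = 69.3 · 0.8192

56.7706 %


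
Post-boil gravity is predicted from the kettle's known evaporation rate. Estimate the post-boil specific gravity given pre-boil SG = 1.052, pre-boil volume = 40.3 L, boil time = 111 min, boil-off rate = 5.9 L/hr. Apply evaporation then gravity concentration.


V_post = V_pre − rate·(t/60);  SG_post = 1 + (SG_pre−1)·V_pre/V_post
V_post = 40.3 − 5.9·(111/60) = 29.3850
SG_post = 1 + (1.052 − 1)·40.3/29.3850

1.0713


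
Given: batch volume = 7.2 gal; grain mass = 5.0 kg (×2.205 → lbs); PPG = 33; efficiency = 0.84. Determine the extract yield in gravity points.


points = lbs × PPG × eff / vol
lbs = 5.0 × 2.205 = 11.0250
points = 11.0250 × 33 × 0.84 / 7.2

42.4462 points


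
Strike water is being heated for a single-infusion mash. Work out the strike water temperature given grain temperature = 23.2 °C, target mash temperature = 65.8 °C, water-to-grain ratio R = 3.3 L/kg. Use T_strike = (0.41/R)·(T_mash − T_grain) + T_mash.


T_strike = (0.41/3.3)·(65.8 − 23.2) + 65.8

71.0927 °C


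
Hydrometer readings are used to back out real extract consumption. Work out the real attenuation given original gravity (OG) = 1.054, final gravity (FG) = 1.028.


AA = (OG−FG)/(OG−1)·100;  RA = AA·0.8192
AA = (1.054 − 1.028)/(1.054 − 1)·100 = 48.1481
RA = 48.1481·0.8192

39.4430 %


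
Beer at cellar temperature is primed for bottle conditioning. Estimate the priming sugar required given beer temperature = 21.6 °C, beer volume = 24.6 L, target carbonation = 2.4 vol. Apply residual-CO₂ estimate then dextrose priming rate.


residual = 14.695·(0.01821 + 0.09011·e^(−0.04·T));  sugar = (target − residual)·4.0·V
residual = 14.695·(0.01821 + 0.09011·e^(−0.04·21.6)) = 0.8257
sugar = (2.4 − 0.8257)·4.0·24.6

154.9115 g


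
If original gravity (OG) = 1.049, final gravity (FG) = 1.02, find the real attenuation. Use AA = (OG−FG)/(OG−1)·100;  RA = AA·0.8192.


AA = (1.049 − 1.02)/(1.049 − 1)·100 = 59.1837
RA = 59.1837·0.8192

48.4833 %


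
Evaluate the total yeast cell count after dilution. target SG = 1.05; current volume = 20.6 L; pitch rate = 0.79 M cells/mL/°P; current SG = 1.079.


V_w = V·((SG_c−1)/(SG_t−1)−1);  °P = 259 − 259/SG_t;  cells = rate·(V+V_w)·°P
V_w = 20.6·((1.079−1)/(1.05−1)−1) = 11.9480
V_final = 20.6 + 11.9480 = 32.5480
°P = 259 − 259/1.05 = 12.3333
cells = 0.79·32.5480·12.3333

317.1260 billion cells


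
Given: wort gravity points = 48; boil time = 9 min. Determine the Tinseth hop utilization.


U = 1.65·0.000125^(GP/1000) · (1 − e^(−0.04·t))/4.15
bigness = 1.65·0.000125^(48/1000) = 1.0719
boil_factor = (1 − e^(−0.04·9))/4.15 = 0.0728
U = 1.0719 · 0.0728

0.0781


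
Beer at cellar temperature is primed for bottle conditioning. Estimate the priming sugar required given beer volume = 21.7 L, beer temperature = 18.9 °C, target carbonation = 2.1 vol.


residual = 14.695·(0.01821 + 0.09011·e^(−0.04·T));  sugar = (target − residual)·4.0·V
residual = 14.695·(0.01821 + 0.09011·e^(−0.04·18.9)) = 0.8893
sugar = (2.1 − 0.8893)·4.0·21.7

105.0848 g


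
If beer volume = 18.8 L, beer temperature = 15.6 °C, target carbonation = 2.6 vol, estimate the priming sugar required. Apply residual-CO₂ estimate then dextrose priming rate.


residual = 14.695·(0.01821 + 0.09011·e^(−0.04·T));  sugar = (target − residual)·4.0·V
residual = 14.695·(0.01821 + 0.09011·e^(−0.04·15.6)) = 0.9771
sugar = (2.6 − 0.9771)·4.0·18.8

122.0436 g


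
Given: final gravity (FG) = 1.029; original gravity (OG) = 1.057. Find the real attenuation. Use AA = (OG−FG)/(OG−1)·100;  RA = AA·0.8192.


AA = (1.057 − 1.029)/(1.057 − 1)·100 = 49.1228
RA = 49.1228·0.8192

40.2414 %


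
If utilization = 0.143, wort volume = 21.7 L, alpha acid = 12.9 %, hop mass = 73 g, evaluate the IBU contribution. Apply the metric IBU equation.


IBU = (α/100)·mass·U·1000 / V
IBU = (12.9/100)·73·0.143·1000 / 21.7

62.0567 IBU


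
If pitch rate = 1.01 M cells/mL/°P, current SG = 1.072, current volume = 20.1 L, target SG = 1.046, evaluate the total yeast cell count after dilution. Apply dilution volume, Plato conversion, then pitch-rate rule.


V_w = V·((SG_c−1)/(SG_t−1)−1);  °P = 259 − 259/SG_t;  cells = rate·(V+V_w)·°P
V_w = 20.1·((1.072−1)/(1.046−1)−1) = 11.3609
V_final = 20.1 + 11.3609 = 31.4609
°P = 259 − 259/1.046 = 11.3901
cells = 1.01·31.4609·11.3901

361.9245 billion cells


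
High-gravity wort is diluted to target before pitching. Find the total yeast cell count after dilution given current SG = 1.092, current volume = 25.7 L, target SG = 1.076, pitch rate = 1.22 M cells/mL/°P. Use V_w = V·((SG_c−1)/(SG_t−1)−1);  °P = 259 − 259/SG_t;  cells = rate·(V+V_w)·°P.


V_w = 25.7·((1.092−1)/(1.076−1)−1) = 5.4105
V_final = 25.7 + 5.4105 = 31.1105
°P = 259 − 259/1.076 = 18.2937
cells = 1.22·31.1105·18.2937

694.3337 billion cells


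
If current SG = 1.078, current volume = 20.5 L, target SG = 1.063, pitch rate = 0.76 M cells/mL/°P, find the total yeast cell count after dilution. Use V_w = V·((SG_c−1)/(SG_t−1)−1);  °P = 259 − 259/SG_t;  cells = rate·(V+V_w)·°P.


V_w = 20.5·((1.078−1)/(1.063−1)−1) = 4.8810
V_final = 20.5 + 4.8810 = 25.3810
°P = 259 − 259/1.063 = 15.3500
cells = 0.76·25.3810·15.3500

296.0933 billion cells


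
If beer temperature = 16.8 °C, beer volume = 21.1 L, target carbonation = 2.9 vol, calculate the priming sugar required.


residual = 14.695·(0.01821 + 0.09011·e^(−0.04·T));  sugar = (target − residual)·4.0·V
residual = 14.695·(0.01821 + 0.09011·e^(−0.04·16.8)) = 0.9438
sugar = (2.9 − 0.9438)·4.0·21.1

165.1008 g


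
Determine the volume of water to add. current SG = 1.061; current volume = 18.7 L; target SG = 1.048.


V_water = V·((SG_curr − 1)/(SG_target − 1) − 1)
V_water = 18.7·((1.061 − 1)/(1.048 − 1) − 1)

5.0646 L


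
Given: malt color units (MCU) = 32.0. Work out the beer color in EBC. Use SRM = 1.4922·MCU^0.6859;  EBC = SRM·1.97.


SRM = 1.4922·32.0^0.6859 = 16.0772
EBC = 16.0772·1.97

31.6720 EBC


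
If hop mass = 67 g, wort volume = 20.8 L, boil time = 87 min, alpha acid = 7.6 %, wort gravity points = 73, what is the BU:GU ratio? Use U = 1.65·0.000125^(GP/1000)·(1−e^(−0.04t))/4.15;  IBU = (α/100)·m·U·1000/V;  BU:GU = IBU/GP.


U = 1.65·0.000125^(73/1000)·(1−e^(−0.04·87))/4.15 = 0.1999
IBU = (7.6/100)·67·0.1999·1000/20.8 = 48.9492
BU:GU = 48.9492/73

0.6705


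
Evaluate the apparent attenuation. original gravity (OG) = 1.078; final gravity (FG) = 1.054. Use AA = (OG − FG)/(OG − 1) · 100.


AA = (1.078 − 1.054)/(1.078 − 1) · 100

30.7692 %


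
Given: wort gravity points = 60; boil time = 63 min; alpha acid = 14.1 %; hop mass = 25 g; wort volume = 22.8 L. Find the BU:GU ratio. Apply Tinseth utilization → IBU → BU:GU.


U = 1.65·0.000125^(GP/1000)·(1−e^(−0.04t))/4.15;  IBU = (α/100)·m·U·1000/V;  BU:GU = IBU/GP
U = 1.65·0.000125^(60/1000)·(1−e^(−0.04·63))/4.15 = 0.2132
IBU = (14.1/100)·25·0.2132·1000/22.8 = 32.9644
BU:GU = 32.9644/60

0.5494


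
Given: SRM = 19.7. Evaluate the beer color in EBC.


EBC = SRM · 1.97
EBC = 19.7 · 1.97

38.8090 EBC


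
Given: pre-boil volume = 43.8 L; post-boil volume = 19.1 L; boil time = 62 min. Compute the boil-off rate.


rate = (V_pre − V_post) / (t_min/60)
rate = (43.8 − 19.1) / (62/60)

23.9032 L/hr


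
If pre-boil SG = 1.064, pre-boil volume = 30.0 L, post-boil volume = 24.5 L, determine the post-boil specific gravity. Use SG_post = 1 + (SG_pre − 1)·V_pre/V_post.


pts_pre = (1.064 − 1)·1000 = 64.0000
pts_post = 64.0000·30.0/24.5 = 78.3673
SG_post = 1 + 78.3673/1000

1.0784


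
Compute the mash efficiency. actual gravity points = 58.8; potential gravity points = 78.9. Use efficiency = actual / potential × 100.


efficiency = 58.8 / 78.9 × 100

74.5247 %


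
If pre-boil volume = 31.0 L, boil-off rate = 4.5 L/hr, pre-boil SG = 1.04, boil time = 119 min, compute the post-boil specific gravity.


V_post = V_pre − rate·(t/60);  SG_post = 1 + (SG_pre−1)·V_pre/V_post
V_post = 31.0 − 4.5·(119/60) = 22.0750
SG_post = 1 + (1.04 − 1)·31.0/22.0750

1.0562


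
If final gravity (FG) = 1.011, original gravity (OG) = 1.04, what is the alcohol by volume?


ABV = (OG − FG) · 131.25
ABV = (1.04 − 1.011) · 131.25

3.8063 % ABV


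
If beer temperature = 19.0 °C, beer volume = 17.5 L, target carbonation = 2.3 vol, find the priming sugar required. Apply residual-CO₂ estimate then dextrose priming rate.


residual = 14.695·(0.01821 + 0.09011·e^(−0.04·T));  sugar = (target − residual)·4.0·V
residual = 14.695·(0.01821 + 0.09011·e^(−0.04·19.0)) = 0.8869
sugar = (2.3 − 0.8869)·4.0·17.5

98.9195 g


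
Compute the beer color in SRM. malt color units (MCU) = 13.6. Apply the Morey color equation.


SRM = 1.4922 · MCU^0.6859
SRM = 1.4922 · 13.6^0.6859

8.9397 SRM


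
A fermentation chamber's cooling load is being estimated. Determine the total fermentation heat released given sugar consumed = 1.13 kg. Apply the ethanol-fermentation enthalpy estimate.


Q = m_sugar · 590 kJ/kg
Q = 1.13 · 590

666.7000 kJ


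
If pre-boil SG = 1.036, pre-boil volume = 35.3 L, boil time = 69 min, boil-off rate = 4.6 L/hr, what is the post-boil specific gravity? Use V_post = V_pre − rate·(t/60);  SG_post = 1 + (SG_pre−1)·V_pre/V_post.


V_post = 35.3 − 4.6·(69/60) = 30.0100
SG_post = 1 + (1.036 − 1)·35.3/30.0100

1.0423


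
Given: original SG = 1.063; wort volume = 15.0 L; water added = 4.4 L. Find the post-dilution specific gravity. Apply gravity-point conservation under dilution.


SG_new = 1 + (SG_old − 1)·V_old/(V_old + V_water)
pts = (1.063 − 1)·1000·15.0/(15.0 + 4.4) = 48.7113
SG_new = 1 + 48.7113/1000

1.0487


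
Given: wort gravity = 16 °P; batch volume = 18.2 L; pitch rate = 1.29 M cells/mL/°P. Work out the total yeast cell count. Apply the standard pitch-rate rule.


cells (billions) = rate · V_L · °P
cells = 1.29 · 18.2 · 16

375.6480 billion cells


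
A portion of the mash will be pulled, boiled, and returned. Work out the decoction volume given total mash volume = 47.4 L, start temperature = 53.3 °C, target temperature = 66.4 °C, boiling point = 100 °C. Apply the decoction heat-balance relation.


V_dec = V_total·(T_target − T_start)/(T_boil − T_start)
V_dec = 47.4·(66.4 − 53.3)/(100 − 53.3)

13.2964 L


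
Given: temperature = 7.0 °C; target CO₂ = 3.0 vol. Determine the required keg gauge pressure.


psi = vols/(0.01821 + 0.09011·e^(−0.04·T)) − 14.695
psi = 3.0/(0.01821 + 0.09011·e^(−0.04·7.0)) − 14.695

20.0619 psi


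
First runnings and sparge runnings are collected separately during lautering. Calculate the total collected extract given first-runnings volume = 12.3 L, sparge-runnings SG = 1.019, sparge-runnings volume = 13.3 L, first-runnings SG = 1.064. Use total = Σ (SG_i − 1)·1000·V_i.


first = (1.064 − 1)·1000·12.3 = 787.2000
sparge = (1.019 − 1)·1000·13.3 = 252.7000
total = 787.2000 + 252.7000

1039.9000 gravity·L


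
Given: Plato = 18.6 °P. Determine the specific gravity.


SG = 259/(259 − P)
SG = 259/(259 − 18.6)

1.0774


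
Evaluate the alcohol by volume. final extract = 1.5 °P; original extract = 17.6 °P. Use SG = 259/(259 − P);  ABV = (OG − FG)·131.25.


OG = 259/(259 − 17.6) = 1.0729
FG = 259/(259 − 1.5) = 1.0058
ABV = (1.0729 − 1.0058)·131.25

8.8046 % ABV


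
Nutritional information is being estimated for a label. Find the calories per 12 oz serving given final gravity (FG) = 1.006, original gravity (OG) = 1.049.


ABW = (OG−FG)·131.25·0.79/FG;  °P = 259 − 259/SG (for OG→OE and FG→AE);  RE = 0.1808·OE + 0.8192·AE;  Cal = (6.9·ABW + 4·(RE−0.1))·FG·3.55
ABW = (1.049 − 1.006)·131.25·0.79/1.006 = 4.4320
OE = 259 − 259/1.049 = 12.0982 °P
AE = 259 − 259/1.006 = 1.5447 °P
RE = 0.1808·12.0982 + 0.8192·1.5447 = 3.4528 °P
Cal = (6.9·4.4320 + 4·(3.4528−0.1))·1.006·3.55

157.1079 kcal


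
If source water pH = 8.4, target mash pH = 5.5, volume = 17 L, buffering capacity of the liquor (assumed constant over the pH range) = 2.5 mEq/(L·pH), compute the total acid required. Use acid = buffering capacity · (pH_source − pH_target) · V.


acid = 2.5 · (8.4 − 5.5) · 17

123.2500 mEq


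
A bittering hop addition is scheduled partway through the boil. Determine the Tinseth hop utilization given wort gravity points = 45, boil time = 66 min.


U = 1.65·0.000125^(GP/1000) · (1 − e^(−0.04·t))/4.15
bigness = 1.65·0.000125^(45/1000) = 1.1011
boil_factor = (1 − e^(−0.04·66))/4.15 = 0.2238
U = 1.1011 · 0.2238

0.2464


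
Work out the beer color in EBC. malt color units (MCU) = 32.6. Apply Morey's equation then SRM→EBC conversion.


SRM = 1.4922·MCU^0.6859;  EBC = SRM·1.97
SRM = 1.4922·32.6^0.6859 = 16.2833
EBC = 16.2833·1.97

32.0781 EBC


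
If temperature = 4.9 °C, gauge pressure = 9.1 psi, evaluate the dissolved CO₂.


vols = (P + 14.695)·(0.01821 + 0.09011·e^(−0.04·T))
vols = (9.1 + 14.695)·(0.01821 + 0.09011·e^(−0.04·4.9))

2.1958 volumes


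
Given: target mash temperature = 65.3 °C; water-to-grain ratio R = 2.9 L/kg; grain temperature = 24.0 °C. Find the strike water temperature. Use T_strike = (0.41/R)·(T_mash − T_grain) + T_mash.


T_strike = (0.41/2.9)·(65.3 − 24.0) + 65.3

71.1390 °C


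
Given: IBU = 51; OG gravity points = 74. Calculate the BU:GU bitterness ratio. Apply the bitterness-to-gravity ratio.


BU:GU = IBU / OG_points
BU:GU = 51 / 74

0.6892


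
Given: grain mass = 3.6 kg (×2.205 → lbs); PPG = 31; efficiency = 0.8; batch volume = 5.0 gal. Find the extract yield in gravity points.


points = lbs × PPG × eff / vol
lbs = 3.6 × 2.205 = 7.9380
points = 7.9380 × 31 × 0.8 / 5.0

39.3725 points


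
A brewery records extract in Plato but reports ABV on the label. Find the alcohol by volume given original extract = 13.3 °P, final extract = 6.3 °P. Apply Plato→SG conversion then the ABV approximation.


SG = 259/(259 − P);  ABV = (OG − FG)·131.25
OG = 259/(259 − 13.3) = 1.0541
FG = 259/(259 − 6.3) = 1.0249
ABV = (1.0541 − 1.0249)·131.25

3.8325 % ABV


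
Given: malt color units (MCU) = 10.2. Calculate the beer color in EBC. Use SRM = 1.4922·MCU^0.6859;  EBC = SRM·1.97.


SRM = 1.4922·10.2^0.6859 = 7.3388
EBC = 7.3388·1.97

14.4575 EBC


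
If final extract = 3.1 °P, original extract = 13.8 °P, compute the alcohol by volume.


SG = 259/(259 − P);  ABV = (OG − FG)·131.25
OG = 259/(259 − 13.8) = 1.0563
FG = 259/(259 − 3.1) = 1.0121
ABV = (1.0563 − 1.0121)·131.25

5.7969 % ABV


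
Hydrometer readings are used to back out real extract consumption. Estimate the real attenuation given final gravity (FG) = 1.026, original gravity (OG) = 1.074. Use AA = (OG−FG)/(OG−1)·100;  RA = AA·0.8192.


AA = (1.074 − 1.026)/(1.074 − 1)·100 = 64.8649
RA = 64.8649·0.8192

53.1373 %


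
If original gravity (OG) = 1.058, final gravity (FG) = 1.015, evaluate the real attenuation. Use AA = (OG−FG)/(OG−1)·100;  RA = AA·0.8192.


AA = (1.058 − 1.015)/(1.058 − 1)·100 = 74.1379
RA = 74.1379·0.8192

60.7338 %


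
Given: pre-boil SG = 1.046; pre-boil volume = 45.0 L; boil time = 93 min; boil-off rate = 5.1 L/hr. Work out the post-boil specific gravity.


V_post = V_pre − rate·(t/60);  SG_post = 1 + (SG_pre−1)·V_pre/V_post
V_post = 45.0 − 5.1·(93/60) = 37.0950
SG_post = 1 + (1.046 − 1)·45.0/37.0950

1.0558


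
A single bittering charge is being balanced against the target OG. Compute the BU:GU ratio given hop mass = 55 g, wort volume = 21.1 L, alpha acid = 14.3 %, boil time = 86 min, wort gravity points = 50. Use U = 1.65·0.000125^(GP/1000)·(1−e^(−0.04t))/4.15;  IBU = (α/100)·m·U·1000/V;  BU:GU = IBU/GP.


U = 1.65·0.000125^(50/1000)·(1−e^(−0.04·86))/4.15 = 0.2455
IBU = (14.3/100)·55·0.2455·1000/21.1 = 91.5259
BU:GU = 91.5259/50

1.8305


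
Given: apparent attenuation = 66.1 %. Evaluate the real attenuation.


RA = AA · 0.8192
RA = 66.1 · 0.8192

54.1491 %


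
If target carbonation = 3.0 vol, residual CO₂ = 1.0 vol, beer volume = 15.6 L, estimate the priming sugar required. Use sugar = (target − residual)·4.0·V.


sugar = (3.0 − 1.0)·4.0·15.6

124.8000 g


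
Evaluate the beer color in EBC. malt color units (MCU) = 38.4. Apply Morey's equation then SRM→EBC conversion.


SRM = 1.4922·MCU^0.6859;  EBC = SRM·1.97
SRM = 1.4922·38.4^0.6859 = 18.2188
EBC = 18.2188·1.97

35.8910 EBC


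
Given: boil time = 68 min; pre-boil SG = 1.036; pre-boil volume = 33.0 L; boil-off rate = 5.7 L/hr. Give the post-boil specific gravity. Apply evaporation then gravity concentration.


V_post = V_pre − rate·(t/60);  SG_post = 1 + (SG_pre−1)·V_pre/V_post
V_post = 33.0 − 5.7·(68/60) = 26.5400
SG_post = 1 + (1.036 − 1)·33.0/26.5400

1.0448


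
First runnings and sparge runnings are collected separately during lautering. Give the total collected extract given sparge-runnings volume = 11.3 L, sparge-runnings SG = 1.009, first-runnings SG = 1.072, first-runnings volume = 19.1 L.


total = Σ (SG_i − 1)·1000·V_i
first = (1.072 − 1)·1000·19.1 = 1375.2000
sparge = (1.009 − 1)·1000·11.3 = 101.7000
total = 1375.2000 + 101.7000

1476.9000 gravity·L


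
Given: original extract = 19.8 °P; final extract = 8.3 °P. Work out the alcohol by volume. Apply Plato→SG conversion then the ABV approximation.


SG = 259/(259 − P);  ABV = (OG − FG)·131.25
OG = 259/(259 − 19.8) = 1.0828
FG = 259/(259 − 8.3) = 1.0331
ABV = (1.0828 − 1.0331)·131.25

6.5190 % ABV


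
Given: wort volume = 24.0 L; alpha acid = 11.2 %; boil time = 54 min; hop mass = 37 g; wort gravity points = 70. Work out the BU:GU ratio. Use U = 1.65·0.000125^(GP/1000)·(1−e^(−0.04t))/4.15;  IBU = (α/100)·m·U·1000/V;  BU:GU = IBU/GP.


U = 1.65·0.000125^(70/1000)·(1−e^(−0.04·54))/4.15 = 0.1875
IBU = (11.2/100)·37·0.1875·1000/24.0 = 32.3751
BU:GU = 32.3751/70

0.4625


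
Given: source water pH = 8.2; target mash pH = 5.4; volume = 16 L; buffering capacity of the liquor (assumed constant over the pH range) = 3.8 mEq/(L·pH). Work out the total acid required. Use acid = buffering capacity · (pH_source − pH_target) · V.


acid = 3.8 · (8.2 − 5.4) · 16

170.2400 mEq


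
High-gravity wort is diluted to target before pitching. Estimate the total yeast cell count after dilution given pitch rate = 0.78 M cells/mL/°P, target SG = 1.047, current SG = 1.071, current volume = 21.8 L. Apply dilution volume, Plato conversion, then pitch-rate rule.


V_w = V·((SG_c−1)/(SG_t−1)−1);  °P = 259 − 259/SG_t;  cells = rate·(V+V_w)·°P
V_w = 21.8·((1.071−1)/(1.047−1)−1) = 11.1319
V_final = 21.8 + 11.1319 = 32.9319
°P = 259 − 259/1.047 = 11.6266
cells = 0.78·32.9319·11.6266

298.6500 billion cells


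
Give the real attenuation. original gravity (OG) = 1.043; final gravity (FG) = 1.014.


AA = (OG−FG)/(OG−1)·100;  RA = AA·0.8192
AA = (1.043 − 1.014)/(1.043 − 1)·100 = 67.4419
RA = 67.4419·0.8192

55.2484 %


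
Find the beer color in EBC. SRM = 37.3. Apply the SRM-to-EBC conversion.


EBC = SRM · 1.97
EBC = 37.3 · 1.97

73.4810 EBC


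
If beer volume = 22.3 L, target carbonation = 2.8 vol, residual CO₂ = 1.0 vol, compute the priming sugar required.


sugar = (target − residual)·4.0·V
sugar = (2.8 − 1.0)·4.0·22.3

160.5600 g


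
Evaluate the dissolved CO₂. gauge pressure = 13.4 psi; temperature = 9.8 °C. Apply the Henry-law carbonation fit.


vols = (P + 14.695)·(0.01821 + 0.09011·e^(−0.04·T))
vols = (13.4 + 14.695)·(0.01821 + 0.09011·e^(−0.04·9.8))

2.2222 volumes


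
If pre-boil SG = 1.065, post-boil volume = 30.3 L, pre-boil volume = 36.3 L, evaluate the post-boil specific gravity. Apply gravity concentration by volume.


SG_post = 1 + (SG_pre − 1)·V_pre/V_post
pts_pre = (1.065 − 1)·1000 = 65.0000
pts_post = 65.0000·36.3/30.3 = 77.8713
SG_post = 1 + 77.8713/1000

1.0779


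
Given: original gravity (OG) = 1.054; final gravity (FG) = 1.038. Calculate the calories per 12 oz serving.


ABW = (OG−FG)·131.25·0.79/FG;  °P = 259 − 259/SG (for OG→OE and FG→AE);  RE = 0.1808·OE + 0.8192·AE;  Cal = (6.9·ABW + 4·(RE−0.1))·FG·3.55
ABW = (1.054 − 1.038)·131.25·0.79/1.038 = 1.5983
OE = 259 − 259/1.054 = 13.2694 °P
AE = 259 − 259/1.038 = 9.4817 °P
RE = 0.1808·13.2694 + 0.8192·9.4817 = 10.1665 °P
Cal = (6.9·1.5983 + 4·(10.1665−0.1))·1.038·3.55

189.0137 kcal


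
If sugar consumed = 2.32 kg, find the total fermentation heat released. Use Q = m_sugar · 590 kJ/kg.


Q = 2.32 · 590

1368.8000 kJ


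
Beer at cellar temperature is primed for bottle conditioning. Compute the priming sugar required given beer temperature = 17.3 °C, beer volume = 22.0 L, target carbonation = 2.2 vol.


residual = 14.695·(0.01821 + 0.09011·e^(−0.04·T));  sugar = (target − residual)·4.0·V
residual = 14.695·(0.01821 + 0.09011·e^(−0.04·17.3)) = 0.9304
sugar = (2.2 − 0.9304)·4.0·22.0

111.7214 g


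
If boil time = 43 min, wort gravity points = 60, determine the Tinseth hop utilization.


U = 1.65·0.000125^(GP/1000) · (1 − e^(−0.04·t))/4.15
bigness = 1.65·0.000125^(60/1000) = 0.9623
boil_factor = (1 − e^(−0.04·43))/4.15 = 0.1978
U = 0.9623 · 0.1978

0.1904


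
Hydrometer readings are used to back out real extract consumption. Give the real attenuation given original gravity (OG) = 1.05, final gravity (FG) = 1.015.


AA = (OG−FG)/(OG−1)·100;  RA = AA·0.8192
AA = (1.05 − 1.015)/(1.05 − 1)·100 = 70.0000
RA = 70.0000·0.8192

57.3440 %


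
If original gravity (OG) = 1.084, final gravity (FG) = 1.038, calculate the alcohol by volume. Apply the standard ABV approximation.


ABV = (OG − FG) · 131.25
ABV = (1.084 − 1.038) · 131.25

6.0375 % ABV


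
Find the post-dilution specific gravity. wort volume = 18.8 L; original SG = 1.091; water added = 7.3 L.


SG_new = 1 + (SG_old − 1)·V_old/(V_old + V_water)
pts = (1.091 − 1)·1000·18.8/(18.8 + 7.3) = 65.5479
SG_new = 1 + 65.5479/1000

1.0655


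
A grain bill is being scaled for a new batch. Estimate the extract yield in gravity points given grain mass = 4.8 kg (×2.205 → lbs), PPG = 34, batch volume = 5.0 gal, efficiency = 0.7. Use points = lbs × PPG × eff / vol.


lbs = 4.8 × 2.205 = 10.5840
points = 10.5840 × 34 × 0.7 / 5.0

50.3798 points


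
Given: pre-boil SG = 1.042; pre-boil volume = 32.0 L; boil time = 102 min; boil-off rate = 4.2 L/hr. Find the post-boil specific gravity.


V_post = V_pre − rate·(t/60);  SG_post = 1 + (SG_pre−1)·V_pre/V_post
V_post = 32.0 − 4.2·(102/60) = 24.8600
SG_post = 1 + (1.042 − 1)·32.0/24.8600

1.0541


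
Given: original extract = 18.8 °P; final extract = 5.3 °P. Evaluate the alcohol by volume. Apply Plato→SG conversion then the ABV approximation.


SG = 259/(259 − P);  ABV = (OG − FG)·131.25
OG = 259/(259 − 18.8) = 1.0783
FG = 259/(259 − 5.3) = 1.0209
ABV = (1.0783 − 1.0209)·131.25

7.5308 % ABV


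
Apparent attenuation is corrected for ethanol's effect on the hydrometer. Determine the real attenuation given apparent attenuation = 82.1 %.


RA = AA · 0.8192
RA = 82.1 · 0.8192

67.2563 %


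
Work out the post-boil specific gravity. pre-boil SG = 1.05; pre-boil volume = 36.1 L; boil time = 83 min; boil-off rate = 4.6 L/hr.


V_post = V_pre − rate·(t/60);  SG_post = 1 + (SG_pre−1)·V_pre/V_post
V_post = 36.1 − 4.6·(83/60) = 29.7367
SG_post = 1 + (1.05 − 1)·36.1/29.7367

1.0607


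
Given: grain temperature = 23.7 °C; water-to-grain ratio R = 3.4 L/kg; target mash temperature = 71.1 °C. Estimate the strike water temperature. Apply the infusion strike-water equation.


T_strike = (0.41/R)·(T_mash − T_grain) + T_mash
T_strike = (0.41/3.4)·(71.1 − 23.7) + 71.1

76.8159 °C


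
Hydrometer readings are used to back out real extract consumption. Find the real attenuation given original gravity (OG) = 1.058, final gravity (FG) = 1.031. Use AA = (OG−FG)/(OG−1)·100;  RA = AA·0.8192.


AA = (1.058 − 1.031)/(1.058 − 1)·100 = 46.5517
RA = 46.5517·0.8192

38.1352 %


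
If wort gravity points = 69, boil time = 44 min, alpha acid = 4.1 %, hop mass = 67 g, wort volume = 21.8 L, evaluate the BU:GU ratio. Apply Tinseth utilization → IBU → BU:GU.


U = 1.65·0.000125^(GP/1000)·(1−e^(−0.04t))/4.15;  IBU = (α/100)·m·U·1000/V;  BU:GU = IBU/GP
U = 1.65·0.000125^(69/1000)·(1−e^(−0.04·44))/4.15 = 0.1771
IBU = (4.1/100)·67·0.1771·1000/21.8 = 22.3116
BU:GU = 22.3116/69

0.3234


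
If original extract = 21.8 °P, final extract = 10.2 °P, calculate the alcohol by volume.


SG = 259/(259 − P);  ABV = (OG − FG)·131.25
OG = 259/(259 − 21.8) = 1.0919
FG = 259/(259 − 10.2) = 1.0410
ABV = (1.0919 − 1.0410)·131.25

6.6818 % ABV


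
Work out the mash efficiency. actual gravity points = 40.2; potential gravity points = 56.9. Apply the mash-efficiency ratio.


efficiency = actual / potential × 100
efficiency = 40.2 / 56.9 × 100

70.6503 %


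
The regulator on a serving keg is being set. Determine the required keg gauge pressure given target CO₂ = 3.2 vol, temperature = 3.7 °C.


psi = vols/(0.01821 + 0.09011·e^(−0.04·T)) − 14.695
psi = 3.2/(0.01821 + 0.09011·e^(−0.04·3.7)) − 14.695

18.6649 psi


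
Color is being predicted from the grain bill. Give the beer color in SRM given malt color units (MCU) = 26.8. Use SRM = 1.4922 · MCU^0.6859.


SRM = 1.4922 · 26.8^0.6859

14.2359 SRM


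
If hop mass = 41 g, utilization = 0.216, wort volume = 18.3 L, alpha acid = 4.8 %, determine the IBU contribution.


IBU = (α/100)·mass·U·1000 / V
IBU = (4.8/100)·41·0.216·1000 / 18.3

23.2289 IBU


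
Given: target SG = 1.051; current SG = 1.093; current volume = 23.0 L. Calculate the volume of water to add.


V_water = V·((SG_curr − 1)/(SG_target − 1) − 1)
V_water = 23.0·((1.093 − 1)/(1.051 − 1) − 1)

18.9412 L


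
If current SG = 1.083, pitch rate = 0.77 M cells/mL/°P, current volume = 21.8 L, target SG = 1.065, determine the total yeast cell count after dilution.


V_w = V·((SG_c−1)/(SG_t−1)−1);  °P = 259 − 259/SG_t;  cells = rate·(V+V_w)·°P
V_w = 21.8·((1.083−1)/(1.065−1)−1) = 6.0369
V_final = 21.8 + 6.0369 = 27.8369
°P = 259 − 259/1.065 = 15.8075
cells = 0.77·27.8369·15.8075

338.8250 billion cells


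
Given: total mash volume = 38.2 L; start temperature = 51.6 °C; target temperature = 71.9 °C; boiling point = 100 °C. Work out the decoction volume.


V_dec = V_total·(T_target − T_start)/(T_boil − T_start)
V_dec = 38.2·(71.9 − 51.6)/(100 − 51.6)

16.0219 L


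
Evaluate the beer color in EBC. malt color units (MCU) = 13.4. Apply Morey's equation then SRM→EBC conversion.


SRM = 1.4922·MCU^0.6859;  EBC = SRM·1.97
SRM = 1.4922·13.4^0.6859 = 8.8493
EBC = 8.8493·1.97

17.4331 EBC


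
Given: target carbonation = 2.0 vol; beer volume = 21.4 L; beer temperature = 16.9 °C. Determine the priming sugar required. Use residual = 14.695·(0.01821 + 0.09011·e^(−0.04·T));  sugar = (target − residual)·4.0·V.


residual = 14.695·(0.01821 + 0.09011·e^(−0.04·16.9)) = 0.9411
sugar = (2.0 − 0.9411)·4.0·21.4

90.6393 g


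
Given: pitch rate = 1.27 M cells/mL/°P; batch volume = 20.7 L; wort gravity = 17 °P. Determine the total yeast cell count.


cells (billions) = rate · V_L · °P
cells = 1.27 · 20.7 · 17

446.9130 billion cells


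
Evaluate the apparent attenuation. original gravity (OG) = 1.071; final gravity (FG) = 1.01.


AA = (OG − FG)/(OG − 1) · 100
AA = (1.071 − 1.01)/(1.071 − 1) · 100

85.9155 %


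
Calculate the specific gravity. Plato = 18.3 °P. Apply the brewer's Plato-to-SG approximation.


SG = 259/(259 − P)
SG = 259/(259 − 18.3)

1.0760


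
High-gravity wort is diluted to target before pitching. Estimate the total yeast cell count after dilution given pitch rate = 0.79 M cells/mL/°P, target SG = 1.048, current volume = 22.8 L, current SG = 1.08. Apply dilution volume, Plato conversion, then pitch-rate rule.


V_w = V·((SG_c−1)/(SG_t−1)−1);  °P = 259 − 259/SG_t;  cells = rate·(V+V_w)·°P
V_w = 22.8·((1.08−1)/(1.048−1)−1) = 15.2000
V_final = 22.8 + 15.2000 = 38.0000
°P = 259 − 259/1.048 = 11.8626
cells = 0.79·38.0000·11.8626

356.1151 billion cells


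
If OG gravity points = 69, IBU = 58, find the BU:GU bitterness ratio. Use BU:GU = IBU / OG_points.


BU:GU = 58 / 69

0.8406


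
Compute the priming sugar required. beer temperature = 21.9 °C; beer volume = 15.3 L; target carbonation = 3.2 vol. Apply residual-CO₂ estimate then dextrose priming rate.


residual = 14.695·(0.01821 + 0.09011·e^(−0.04·T));  sugar = (target − residual)·4.0·V
residual = 14.695·(0.01821 + 0.09011·e^(−0.04·21.9)) = 0.8190
sugar = (3.2 − 0.8190)·4.0·15.3

145.7148 g


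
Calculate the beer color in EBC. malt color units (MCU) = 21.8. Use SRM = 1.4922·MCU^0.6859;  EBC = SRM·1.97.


SRM = 1.4922·21.8^0.6859 = 12.3559
EBC = 12.3559·1.97

24.3411 EBC


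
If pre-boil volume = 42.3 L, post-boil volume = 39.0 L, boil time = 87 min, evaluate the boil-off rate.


rate = (V_pre − V_post) / (t_min/60)
rate = (42.3 − 39.0) / (87/60)

2.2759 L/hr


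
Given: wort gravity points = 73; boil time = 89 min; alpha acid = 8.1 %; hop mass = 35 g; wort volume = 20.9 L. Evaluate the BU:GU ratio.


U = 1.65·0.000125^(GP/1000)·(1−e^(−0.04t))/4.15;  IBU = (α/100)·m·U·1000/V;  BU:GU = IBU/GP
U = 1.65·0.000125^(73/1000)·(1−e^(−0.04·89))/4.15 = 0.2004
IBU = (8.1/100)·35·0.2004·1000/20.9 = 27.1886
BU:GU = 27.1886/73

0.3724


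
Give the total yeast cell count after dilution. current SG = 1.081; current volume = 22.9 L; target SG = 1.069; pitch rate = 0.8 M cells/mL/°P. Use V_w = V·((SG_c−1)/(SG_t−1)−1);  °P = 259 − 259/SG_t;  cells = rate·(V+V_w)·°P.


V_w = 22.9·((1.081−1)/(1.069−1)−1) = 3.9826
V_final = 22.9 + 3.9826 = 26.8826
°P = 259 − 259/1.069 = 16.7175
cells = 0.8·26.8826·16.7175

359.5279 billion cells


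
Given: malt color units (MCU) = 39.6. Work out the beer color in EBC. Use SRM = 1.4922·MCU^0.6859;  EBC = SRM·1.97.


SRM = 1.4922·39.6^0.6859 = 18.6074
EBC = 18.6074·1.97

36.6566 EBC


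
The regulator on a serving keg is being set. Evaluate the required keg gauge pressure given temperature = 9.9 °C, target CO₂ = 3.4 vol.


psi = vols/(0.01821 + 0.09011·e^(−0.04·T)) − 14.695
psi = 3.4/(0.01821 + 0.09011·e^(−0.04·9.9)) − 14.695

28.4223 psi


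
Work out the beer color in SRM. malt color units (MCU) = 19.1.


SRM = 1.4922 · MCU^0.6859
SRM = 1.4922 · 19.1^0.6859

11.2846 SRM


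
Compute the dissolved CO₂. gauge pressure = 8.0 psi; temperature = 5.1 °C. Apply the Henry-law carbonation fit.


vols = (P + 14.695)·(0.01821 + 0.09011·e^(−0.04·T))
vols = (8.0 + 14.695)·(0.01821 + 0.09011·e^(−0.04·5.1))

2.0809 volumes


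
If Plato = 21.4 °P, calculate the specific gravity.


SG = 259/(259 − P)
SG = 259/(259 − 21.4)

1.0901


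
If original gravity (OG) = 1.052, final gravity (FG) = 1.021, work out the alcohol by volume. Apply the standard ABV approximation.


ABV = (OG − FG) · 131.25
ABV = (1.052 − 1.021) · 131.25

4.0688 % ABV


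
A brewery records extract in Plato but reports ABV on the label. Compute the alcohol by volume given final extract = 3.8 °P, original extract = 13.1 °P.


SG = 259/(259 − P);  ABV = (OG − FG)·131.25
OG = 259/(259 − 13.1) = 1.0533
FG = 259/(259 − 3.8) = 1.0149
ABV = (1.0533 − 1.0149)·131.25

5.0378 % ABV


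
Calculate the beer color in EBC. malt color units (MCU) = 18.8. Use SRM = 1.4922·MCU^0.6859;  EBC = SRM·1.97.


SRM = 1.4922·18.8^0.6859 = 11.1628
EBC = 11.1628·1.97

21.9907 EBC


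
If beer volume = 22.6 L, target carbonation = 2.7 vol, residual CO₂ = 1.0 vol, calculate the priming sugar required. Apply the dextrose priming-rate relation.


sugar = (target − residual)·4.0·V
sugar = (2.7 − 1.0)·4.0·22.6

153.6800 g


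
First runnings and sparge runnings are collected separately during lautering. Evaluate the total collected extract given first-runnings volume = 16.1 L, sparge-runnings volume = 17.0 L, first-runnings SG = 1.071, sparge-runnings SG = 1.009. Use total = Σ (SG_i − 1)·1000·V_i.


first = (1.071 − 1)·1000·16.1 = 1143.1000
sparge = (1.009 − 1)·1000·17.0 = 153.0000
total = 1143.1000 + 153.0000

1296.1000 gravity·L


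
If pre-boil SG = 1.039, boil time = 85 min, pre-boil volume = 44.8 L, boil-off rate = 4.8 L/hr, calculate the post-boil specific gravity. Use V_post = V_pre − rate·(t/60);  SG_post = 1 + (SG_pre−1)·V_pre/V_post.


V_post = 44.8 − 4.8·(85/60) = 38.0000
SG_post = 1 + (1.039 − 1)·44.8/38.0000

1.0460


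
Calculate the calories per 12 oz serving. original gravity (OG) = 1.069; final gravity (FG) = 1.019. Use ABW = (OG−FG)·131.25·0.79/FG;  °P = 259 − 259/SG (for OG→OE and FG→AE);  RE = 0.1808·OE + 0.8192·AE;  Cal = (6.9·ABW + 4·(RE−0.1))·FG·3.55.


ABW = (1.069 − 1.019)·131.25·0.79/1.019 = 5.0877
OE = 259 − 259/1.069 = 16.7175 °P
AE = 259 − 259/1.019 = 4.8292 °P
RE = 0.1808·16.7175 + 0.8192·4.8292 = 6.9786 °P
Cal = (6.9·5.0877 + 4·(6.9786−0.1))·1.019·3.55

226.5238 kcal


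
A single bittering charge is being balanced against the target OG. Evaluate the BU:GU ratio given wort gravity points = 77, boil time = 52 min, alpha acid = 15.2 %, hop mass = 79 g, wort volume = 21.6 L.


U = 1.65·0.000125^(GP/1000)·(1−e^(−0.04t))/4.15;  IBU = (α/100)·m·U·1000/V;  BU:GU = IBU/GP
U = 1.65·0.000125^(77/1000)·(1−e^(−0.04·52))/4.15 = 0.1742
IBU = (15.2/100)·79·0.1742·1000/21.6 = 96.8183
BU:GU = 96.8183/77

1.2574


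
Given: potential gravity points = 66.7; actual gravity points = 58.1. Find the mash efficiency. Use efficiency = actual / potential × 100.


efficiency = 58.1 / 66.7 × 100

87.1064 %


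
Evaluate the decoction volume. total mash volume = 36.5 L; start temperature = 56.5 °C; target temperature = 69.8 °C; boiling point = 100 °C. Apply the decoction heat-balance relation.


V_dec = V_total·(T_target − T_start)/(T_boil − T_start)
V_dec = 36.5·(69.8 − 56.5)/(100 − 56.5)

11.1598 L
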